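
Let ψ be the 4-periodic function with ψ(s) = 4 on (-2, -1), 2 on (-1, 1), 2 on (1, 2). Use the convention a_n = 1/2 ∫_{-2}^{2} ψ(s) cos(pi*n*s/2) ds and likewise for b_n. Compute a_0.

a_0 = 1/2 ∫_{-2}^{2} ψ(s) ds = 1/2 · (10) = 5.

5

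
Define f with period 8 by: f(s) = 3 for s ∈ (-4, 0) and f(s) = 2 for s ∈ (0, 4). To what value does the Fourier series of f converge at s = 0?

5/2

At s = 0 the one-sided limits are f(0^-) = 3 and f(0^+) = 2.
By Dirichlet's theorem the series converges to their average, [(3) + (2)]/2 = 5/2.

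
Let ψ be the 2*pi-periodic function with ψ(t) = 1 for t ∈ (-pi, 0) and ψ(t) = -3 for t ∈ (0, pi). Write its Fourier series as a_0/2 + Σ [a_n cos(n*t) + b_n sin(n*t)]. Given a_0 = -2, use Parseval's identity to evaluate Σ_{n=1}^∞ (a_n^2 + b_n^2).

8

Parseval: a_0^2/2 + Σ_{n≥1} (a_n^2+b_n^2) = 1/pi ∫_{-pi}^{pi} ψ(t)^2 dt = 10.
Subtract a_0^2/2 = 2: Σ (a_n^2+b_n^2) = 8.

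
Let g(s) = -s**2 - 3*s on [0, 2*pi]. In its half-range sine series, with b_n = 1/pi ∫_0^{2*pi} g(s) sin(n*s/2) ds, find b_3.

b_3 = 1/pi ∫_0^{2*pi} (-s**2 - 3*s) sin(3*s/2) ds.
Integrating by parts twice (tabular method), an antiderivative of (-s**2 - 3*s) sin(3*s/2) is 2*s**2*cos(3*s/2)/3 - 8*s*sin(3*s/2)/9 + 2*s*cos(3*s/2) - 4*sin(3*s/2)/3 - 16*cos(3*s/2)/27; evaluating from 0 to 2*pi: ∫_{0}^{2*pi} (-s**2 - 3*s) sin(3*s/2) ds = (-8*pi**2/3 - 4*pi + 16/27) - (-16/27) = -8*pi**2/3 - 4*pi + 32/27.
Hence b_3 = (1/pi)·(-8*pi**2/3 - 4*pi + 32/27) = -8*pi/3 - 4 + 32/(27*pi).

-8*pi/3 - 4 + 32/(27*pi)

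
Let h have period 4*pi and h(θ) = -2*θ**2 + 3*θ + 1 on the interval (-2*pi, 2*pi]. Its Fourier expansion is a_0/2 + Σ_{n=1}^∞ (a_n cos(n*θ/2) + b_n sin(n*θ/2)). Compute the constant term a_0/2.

a_0 = (1/(2*pi)) ∫_{-2*pi}^{2*pi} h(θ) dθ = (1/(2*pi)) · (-32*pi**3/3 + 4*pi) = 2 - 16*pi**2/3.
So the constant term a_0/2 = 1 - 8*pi**2/3.

1 - 8*pi**2/3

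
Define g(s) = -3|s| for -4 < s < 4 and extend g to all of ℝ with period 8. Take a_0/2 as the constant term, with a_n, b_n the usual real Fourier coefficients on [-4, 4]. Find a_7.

a_7 = 1/4 ∫_{-4}^{4} g(s) cos(7*pi*s/4) ds.
g is even and cos(7*pi*s/4) is even, so the integrand is even and a_7 = 1/2 ∫_0^{4} g(s) cos(7*pi*s/4) ds.
Integrating by parts (boundary term plus one more integral), an antiderivative of (-3*s) cos(7*pi*s/4) is -12*s*sin(7*pi*s/4)/(7*pi) - 48*cos(7*pi*s/4)/(49*pi**2); evaluating from 0 to 4: ∫_{0}^{4} (-3*s) cos(7*pi*s/4) ds = (48/(49*pi**2)) - (-48/(49*pi**2)) = 96/(49*pi**2).
Hence a_7 = (1/2)·(96/(49*pi**2)) = 48/(49*pi**2).

48/(49*pi**2)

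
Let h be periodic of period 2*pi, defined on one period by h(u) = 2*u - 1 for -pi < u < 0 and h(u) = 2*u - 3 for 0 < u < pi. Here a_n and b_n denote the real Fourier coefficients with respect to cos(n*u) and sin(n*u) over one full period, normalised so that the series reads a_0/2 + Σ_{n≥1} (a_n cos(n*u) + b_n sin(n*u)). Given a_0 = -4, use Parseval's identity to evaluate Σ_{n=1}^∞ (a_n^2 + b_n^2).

-4*pi + 2 + 8*pi**2/3

Parseval: a_0^2/2 + Σ_{n≥1} (a_n^2+b_n^2) = 1/pi ∫_{-pi}^{pi} h(u)^2 du = -4*pi + 10 + 8*pi**2/3.
Subtract a_0^2/2 = 8: Σ (a_n^2+b_n^2) = -4*pi + 2 + 8*pi**2/3.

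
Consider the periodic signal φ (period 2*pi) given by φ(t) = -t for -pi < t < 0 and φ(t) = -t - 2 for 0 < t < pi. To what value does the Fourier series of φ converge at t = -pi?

-1

At t = -pi the one-sided limits are φ(-pi^-) = -pi - 2 and φ(-pi^+) = pi.
By Dirichlet's theorem the series converges to their average, [(-pi - 2) + (pi)]/2 = -1.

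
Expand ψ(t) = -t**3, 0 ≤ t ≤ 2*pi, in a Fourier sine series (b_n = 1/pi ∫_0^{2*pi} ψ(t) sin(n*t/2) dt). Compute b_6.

-4/9 + 8*pi**2/3

b_6 = 1/pi ∫_0^{2*pi} (-t**3) sin(3*t) dt.
Integrating by parts three times (tabular method), an antiderivative of (-t**3) sin(3*t) is t**3*cos(3*t)/3 - t**2*sin(3*t)/3 - 2*t*cos(3*t)/9 + 2*sin(3*t)/27; evaluating from 0 to 2*pi: ∫_{0}^{2*pi} (-t**3) sin(3*t) dt = (4*pi*(-1 + 6*pi**2)/9) - (0) = 4*pi*(-1 + 6*pi**2)/9.
Hence b_6 = (1/pi)·(4*pi*(-1 + 6*pi**2)/9) = -4/9 + 8*pi**2/3.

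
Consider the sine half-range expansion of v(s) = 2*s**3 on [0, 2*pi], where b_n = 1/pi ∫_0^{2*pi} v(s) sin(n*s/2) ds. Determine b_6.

8/9 - 16*pi**2/3

b_6 = 1/pi ∫_0^{2*pi} (2*s**3) sin(3*s) ds.
Integrating by parts three times (tabular method), an antiderivative of (2*s**3) sin(3*s) is -2*s**3*cos(3*s)/3 + 2*s**2*sin(3*s)/3 + 4*s*cos(3*s)/9 - 4*sin(3*s)/27; evaluating from 0 to 2*pi: ∫_{0}^{2*pi} (2*s**3) sin(3*s) ds = (8*pi*(1 - 6*pi**2)/9) - (0) = 8*pi*(1 - 6*pi**2)/9.
Hence b_6 = (1/pi)·(8*pi*(1 - 6*pi**2)/9) = 8/9 - 16*pi**2/3.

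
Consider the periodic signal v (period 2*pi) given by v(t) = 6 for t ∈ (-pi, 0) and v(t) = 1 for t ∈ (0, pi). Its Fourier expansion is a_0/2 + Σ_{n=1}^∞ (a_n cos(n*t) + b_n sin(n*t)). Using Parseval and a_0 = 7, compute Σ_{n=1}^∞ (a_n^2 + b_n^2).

25/2

Parseval: a_0^2/2 + Σ_{n≥1} (a_n^2+b_n^2) = 1/pi ∫_{-pi}^{pi} v(t)^2 dt = 37.
Subtract a_0^2/2 = 49/2: Σ (a_n^2+b_n^2) = 25/2.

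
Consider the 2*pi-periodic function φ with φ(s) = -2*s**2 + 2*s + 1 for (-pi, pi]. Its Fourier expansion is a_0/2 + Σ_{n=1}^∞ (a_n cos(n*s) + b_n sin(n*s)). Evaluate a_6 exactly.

-2/9

a_6 = 1/pi ∫_{-pi}^{pi} φ(s) cos(6*s) ds.
Integrating by parts twice (tabular method), an antiderivative of (-2*s**2 + 2*s + 1) cos(6*s) is -s**2*sin(6*s)/3 + s*sin(6*s)/3 - s*cos(6*s)/9 + 5*sin(6*s)/27 + cos(6*s)/18; evaluating from -pi to pi: ∫_{-pi}^{pi} (-2*s**2 + 2*s + 1) cos(6*s) ds = (1/18 - pi/9) - (1/18 + pi/9) = -2*pi/9.
Hence a_6 = (1/pi)·(-2*pi/9) = -2/9.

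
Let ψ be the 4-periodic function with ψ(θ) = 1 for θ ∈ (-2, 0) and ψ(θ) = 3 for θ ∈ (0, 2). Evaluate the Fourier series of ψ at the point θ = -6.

θ = -6 differs from θ = -2 by -1 full period(s), and the series is 4-periodic.
At θ = -2 the one-sided limits are ψ(-2^-) = 3 and ψ(-2^+) = 1.
By Dirichlet's theorem the series converges to their average, [(3) + (1)]/2 = 2.

2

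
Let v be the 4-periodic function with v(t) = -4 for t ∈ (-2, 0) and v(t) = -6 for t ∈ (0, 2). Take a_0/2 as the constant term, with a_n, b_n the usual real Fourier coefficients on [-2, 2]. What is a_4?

a_4 = 1/2 ∫_{-2}^{2} v(t) cos(2*pi*t) dt.
Split the integral at the breakpoints.
Directly, an antiderivative of (-4) cos(2*pi*t) is -2*sin(2*pi*t)/pi; evaluating from -2 to 0: ∫_{-2}^{0} (-4) cos(2*pi*t) dt = (0) - (0) = 0.
Directly, an antiderivative of (-6) cos(2*pi*t) is -3*sin(2*pi*t)/pi; evaluating from 0 to 2: ∫_{0}^{2} (-6) cos(2*pi*t) dt = (0) - (0) = 0.
Summing the pieces and multiplying by (1/2) gives a_4 = 0.

0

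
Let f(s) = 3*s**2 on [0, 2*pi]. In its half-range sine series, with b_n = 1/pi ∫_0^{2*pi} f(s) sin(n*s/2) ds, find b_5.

24*(-4 + 25*pi**2)/(125*pi)

b_5 = 1/pi ∫_0^{2*pi} (3*s**2) sin(5*s/2) ds.
Integrating by parts twice (tabular method), an antiderivative of (3*s**2) sin(5*s/2) is -6*s**2*cos(5*s/2)/5 + 24*s*sin(5*s/2)/25 + 48*cos(5*s/2)/125; evaluating from 0 to 2*pi: ∫_{0}^{2*pi} (3*s**2) sin(5*s/2) ds = (-48/125 + 24*pi**2/5) - (48/125) = -96/125 + 24*pi**2/5.
Hence b_5 = (1/pi)·(-96/125 + 24*pi**2/5) = 24*(-4 + 25*pi**2)/(125*pi).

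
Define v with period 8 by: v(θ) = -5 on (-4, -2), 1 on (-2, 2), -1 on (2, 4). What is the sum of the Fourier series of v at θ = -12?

θ = -12 differs from θ = 4 by -2 full period(s), and the series is 8-periodic.
At θ = 4 the one-sided limits are v(4^-) = -1 and v(4^+) = -5.
By Dirichlet's theorem the series converges to their average, [(-1) + (-5)]/2 = -3.

-3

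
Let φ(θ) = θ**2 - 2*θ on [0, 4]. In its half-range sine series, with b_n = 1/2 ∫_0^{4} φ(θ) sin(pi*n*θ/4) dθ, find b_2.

-8/pi

b_2 = 1/2 ∫_0^{4} (θ**2 - 2*θ) sin(pi*θ/2) dθ.
Integrating by parts twice (tabular method), an antiderivative of (θ**2 - 2*θ) sin(pi*θ/2) is -2*θ**2*cos(pi*θ/2)/pi + 8*θ*sin(pi*θ/2)/pi**2 + 4*θ*cos(pi*θ/2)/pi - 8*sin(pi*θ/2)/pi**2 + 16*cos(pi*θ/2)/pi**3; evaluating from 0 to 4: ∫_{0}^{4} (θ**2 - 2*θ) sin(pi*θ/2) dθ = (-16/pi + 16/pi**3) - (16/pi**3) = -16/pi.
Hence b_2 = (1/2)·(-16/pi) = -8/pi.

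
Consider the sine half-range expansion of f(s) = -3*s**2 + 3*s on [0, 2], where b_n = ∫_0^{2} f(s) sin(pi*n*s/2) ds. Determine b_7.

12*(8 - 49*pi**2)/(343*pi**3)

b_7 = ∫_0^{2} (-3*s**2 + 3*s) sin(7*pi*s/2) ds.
Integrating by parts twice (tabular method), an antiderivative of (-3*s**2 + 3*s) sin(7*pi*s/2) is 6*s**2*cos(7*pi*s/2)/(7*pi) - 24*s*sin(7*pi*s/2)/(49*pi**2) - 6*s*cos(7*pi*s/2)/(7*pi) + 12*sin(7*pi*s/2)/(49*pi**2) - 48*cos(7*pi*s/2)/(343*pi**3); evaluating from 0 to 2: ∫_{0}^{2} (-3*s**2 + 3*s) sin(7*pi*s/2) ds = (12*(4 - 49*pi**2)/(343*pi**3)) - (-48/(343*pi**3)) = 12*(8 - 49*pi**2)/(343*pi**3).
Hence b_7 = 12*(8 - 49*pi**2)/(343*pi**3).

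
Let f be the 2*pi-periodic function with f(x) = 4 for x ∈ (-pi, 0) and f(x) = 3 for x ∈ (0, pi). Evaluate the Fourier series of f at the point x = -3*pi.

7/2

x = -3*pi differs from x = -pi by -1 full period(s), and the series is 2*pi-periodic.
At x = -pi the one-sided limits are f(-pi^-) = 3 and f(-pi^+) = 4.
By Dirichlet's theorem the series converges to their average, [(3) + (4)]/2 = 7/2.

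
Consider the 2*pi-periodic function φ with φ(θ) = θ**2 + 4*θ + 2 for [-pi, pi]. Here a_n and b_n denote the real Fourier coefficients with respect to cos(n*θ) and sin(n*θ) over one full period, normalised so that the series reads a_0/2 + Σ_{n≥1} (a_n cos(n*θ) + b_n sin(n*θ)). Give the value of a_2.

a_2 = 1/pi ∫_{-pi}^{pi} φ(θ) cos(2*θ) dθ.
Integrating by parts twice (tabular method), an antiderivative of (θ**2 + 4*θ + 2) cos(2*θ) is θ**2*sin(2*θ)/2 + 2*θ*sin(2*θ) + θ*cos(2*θ)/2 + 3*sin(2*θ)/4 + cos(2*θ); evaluating from -pi to pi: ∫_{-pi}^{pi} (θ**2 + 4*θ + 2) cos(2*θ) dθ = (1 + pi/2) - (1 - pi/2) = pi.
Hence a_2 = (1/pi)·(pi) = 1.

1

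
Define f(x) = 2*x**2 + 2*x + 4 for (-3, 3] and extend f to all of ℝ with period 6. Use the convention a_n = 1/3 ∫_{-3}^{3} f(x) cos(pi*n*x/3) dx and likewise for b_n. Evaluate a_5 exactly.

-72/(25*pi**2)

a_5 = 1/3 ∫_{-3}^{3} f(x) cos(5*pi*x/3) dx.
Integrating by parts twice (tabular method), an antiderivative of (2*x**2 + 2*x + 4) cos(5*pi*x/3) is 6*x**2*sin(5*pi*x/3)/(5*pi) + 6*x*sin(5*pi*x/3)/(5*pi) + 36*x*cos(5*pi*x/3)/(25*pi**2) - 108*sin(5*pi*x/3)/(125*pi**3) + 12*sin(5*pi*x/3)/(5*pi) + 18*cos(5*pi*x/3)/(25*pi**2); evaluating from -3 to 3: ∫_{-3}^{3} (2*x**2 + 2*x + 4) cos(5*pi*x/3) dx = (-126/(25*pi**2)) - (18/(5*pi**2)) = -216/(25*pi**2).
Hence a_5 = (1/3)·(-216/(25*pi**2)) = -72/(25*pi**2).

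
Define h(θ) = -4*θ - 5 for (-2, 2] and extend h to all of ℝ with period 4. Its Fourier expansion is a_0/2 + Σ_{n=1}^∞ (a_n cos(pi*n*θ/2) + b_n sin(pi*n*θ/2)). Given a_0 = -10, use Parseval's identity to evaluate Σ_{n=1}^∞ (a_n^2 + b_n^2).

128/3

Parseval: a_0^2/2 + Σ_{n≥1} (a_n^2+b_n^2) = 1/2 ∫_{-2}^{2} h(θ)^2 dθ = 278/3.
Subtract a_0^2/2 = 50: Σ (a_n^2+b_n^2) = 128/3.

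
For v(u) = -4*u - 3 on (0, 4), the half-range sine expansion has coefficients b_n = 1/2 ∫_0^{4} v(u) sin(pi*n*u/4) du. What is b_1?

-44/pi

b_1 = 1/2 ∫_0^{4} (-4*u - 3) sin(pi*u/4) du.
Integrating by parts (boundary term plus one more integral), an antiderivative of (-4*u - 3) sin(pi*u/4) is 16*u*cos(pi*u/4)/pi - 64*sin(pi*u/4)/pi**2 + 12*cos(pi*u/4)/pi; evaluating from 0 to 4: ∫_{0}^{4} (-4*u - 3) sin(pi*u/4) du = (-76/pi) - (12/pi) = -88/pi.
Hence b_1 = (1/2)·(-88/pi) = -44/pi.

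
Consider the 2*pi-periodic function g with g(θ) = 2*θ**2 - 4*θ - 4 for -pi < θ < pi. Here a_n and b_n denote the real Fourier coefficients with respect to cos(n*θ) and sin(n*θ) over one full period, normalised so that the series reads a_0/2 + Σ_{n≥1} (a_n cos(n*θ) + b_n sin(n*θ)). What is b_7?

-8/7

b_7 = 1/pi ∫_{-pi}^{pi} g(θ) sin(7*θ) dθ.
Integrating by parts twice (tabular method), an antiderivative of (2*θ**2 - 4*θ - 4) sin(7*θ) is -2*θ**2*cos(7*θ)/7 + 4*θ*sin(7*θ)/49 + 4*θ*cos(7*θ)/7 - 4*sin(7*θ)/49 + 200*cos(7*θ)/343; evaluating from -pi to pi: ∫_{-pi}^{pi} (2*θ**2 - 4*θ - 4) sin(7*θ) dθ = (-4*pi/7 - 200/343 + 2*pi**2/7) - (-200/343 + 4*pi/7 + 2*pi**2/7) = -8*pi/7.
Hence b_7 = (1/pi)·(-8*pi/7) = -8/7.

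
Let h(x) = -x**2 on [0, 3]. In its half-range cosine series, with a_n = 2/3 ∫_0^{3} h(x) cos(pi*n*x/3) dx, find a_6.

-1/pi**2

a_6 = 2/3 ∫_0^{3} (-x**2) cos(2*pi*x) dx.
Integrating by parts twice (tabular method), an antiderivative of (-x**2) cos(2*pi*x) is -x**2*sin(2*pi*x)/(2*pi) - x*cos(2*pi*x)/(2*pi**2) + sin(2*pi*x)/(4*pi**3); evaluating from 0 to 3: ∫_{0}^{3} (-x**2) cos(2*pi*x) dx = (-3/(2*pi**2)) - (0) = -3/(2*pi**2).
Hence a_6 = (2/3)·(-3/(2*pi**2)) = -1/pi**2.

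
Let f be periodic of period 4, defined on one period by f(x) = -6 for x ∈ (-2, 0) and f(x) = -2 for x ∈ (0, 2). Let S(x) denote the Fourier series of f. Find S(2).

-4

x = 2 differs from x = -2 by 1 full period(s), and the series is 4-periodic.
At x = -2 the one-sided limits are f(-2^-) = -2 and f(-2^+) = -6.
By Dirichlet's theorem the series converges to their average, [(-2) + (-6)]/2 = -4.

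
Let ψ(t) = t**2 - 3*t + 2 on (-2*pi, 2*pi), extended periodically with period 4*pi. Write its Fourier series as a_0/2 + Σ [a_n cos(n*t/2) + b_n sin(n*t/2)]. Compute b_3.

b_3 = (1/(2*pi)) ∫_{-2*pi}^{2*pi} ψ(t) sin(3*t/2) dt.
Integrating by parts twice (tabular method), an antiderivative of (t**2 - 3*t + 2) sin(3*t/2) is -2*t**2*cos(3*t/2)/3 + 8*t*sin(3*t/2)/9 + 2*t*cos(3*t/2) - 4*sin(3*t/2)/3 - 20*cos(3*t/2)/27; evaluating from -2*pi to 2*pi: ∫_{-2*pi}^{2*pi} (t**2 - 3*t + 2) sin(3*t/2) dt = (-4*pi + 20/27 + 8*pi**2/3) - (20/27 + 4*pi + 8*pi**2/3) = -8*pi.
Hence b_3 = (1/(2*pi))·(-8*pi) = -4.

-4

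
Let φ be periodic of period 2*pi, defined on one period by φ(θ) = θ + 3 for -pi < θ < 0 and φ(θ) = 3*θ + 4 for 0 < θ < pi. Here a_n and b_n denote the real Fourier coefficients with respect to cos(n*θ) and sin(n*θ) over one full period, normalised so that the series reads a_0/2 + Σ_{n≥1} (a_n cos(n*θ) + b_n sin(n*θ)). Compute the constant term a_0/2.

pi/2 + 7/2

a_0 = 1/pi ∫_{-pi}^{pi} φ(θ) dθ = 1/pi · (pi*(pi + 7)) = pi + 7.
So the constant term a_0/2 = pi/2 + 7/2.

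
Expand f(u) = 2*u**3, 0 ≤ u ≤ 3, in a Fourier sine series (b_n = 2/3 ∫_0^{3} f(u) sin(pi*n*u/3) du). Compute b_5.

b_5 = 2/3 ∫_0^{3} (2*u**3) sin(5*pi*u/3) du.
Integrating by parts three times (tabular method), an antiderivative of (2*u**3) sin(5*pi*u/3) is -6*u**3*cos(5*pi*u/3)/(5*pi) + 54*u**2*sin(5*pi*u/3)/(25*pi**2) + 324*u*cos(5*pi*u/3)/(125*pi**3) - 972*sin(5*pi*u/3)/(625*pi**4); evaluating from 0 to 3: ∫_{0}^{3} (2*u**3) sin(5*pi*u/3) du = (162*(-6 + 25*pi**2)/(125*pi**3)) - (0) = 162*(-6 + 25*pi**2)/(125*pi**3).
Hence b_5 = (2/3)·(162*(-6 + 25*pi**2)/(125*pi**3)) = 108*(-6 + 25*pi**2)/(125*pi**3).

108*(-6 + 25*pi**2)/(125*pi**3)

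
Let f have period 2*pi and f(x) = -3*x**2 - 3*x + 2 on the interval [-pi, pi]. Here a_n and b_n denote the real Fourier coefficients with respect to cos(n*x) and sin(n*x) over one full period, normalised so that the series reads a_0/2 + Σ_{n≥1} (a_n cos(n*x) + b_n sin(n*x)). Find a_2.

-3

a_2 = 1/pi ∫_{-pi}^{pi} f(x) cos(2*x) dx.
Integrating by parts twice (tabular method), an antiderivative of (-3*x**2 - 3*x + 2) cos(2*x) is -3*x**2*sin(2*x)/2 - 3*x*sin(2*x)/2 - 3*x*cos(2*x)/2 + 7*sin(2*x)/4 - 3*cos(2*x)/4; evaluating from -pi to pi: ∫_{-pi}^{pi} (-3*x**2 - 3*x + 2) cos(2*x) dx = (-3*pi/2 - 3/4) - (-3/4 + 3*pi/2) = -3*pi.
Hence a_2 = (1/pi)·(-3*pi) = -3.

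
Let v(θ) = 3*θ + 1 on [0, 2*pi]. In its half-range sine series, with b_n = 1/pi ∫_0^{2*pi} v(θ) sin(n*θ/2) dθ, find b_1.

b_1 = 1/pi ∫_0^{2*pi} (3*θ + 1) sin(θ/2) dθ.
Integrating by parts (boundary term plus one more integral), an antiderivative of (3*θ + 1) sin(θ/2) is -6*θ*cos(θ/2) + 12*sin(θ/2) - 2*cos(θ/2); evaluating from 0 to 2*pi: ∫_{0}^{2*pi} (3*θ + 1) sin(θ/2) dθ = (2 + 12*pi) - (-2) = 4 + 12*pi.
Hence b_1 = (1/pi)·(4 + 12*pi) = 4/pi + 12.

4/pi + 12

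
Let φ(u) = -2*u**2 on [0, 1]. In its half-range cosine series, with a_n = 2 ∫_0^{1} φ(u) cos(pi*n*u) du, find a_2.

-2/pi**2

a_2 = 2 ∫_0^{1} (-2*u**2) cos(2*pi*u) du.
Integrating by parts twice (tabular method), an antiderivative of (-2*u**2) cos(2*pi*u) is -u**2*sin(2*pi*u)/pi - u*cos(2*pi*u)/pi**2 + sin(2*pi*u)/(2*pi**3); evaluating from 0 to 1: ∫_{0}^{1} (-2*u**2) cos(2*pi*u) du = (-1/pi**2) - (0) = -1/pi**2.
Hence a_2 = 2·(-1/pi**2) = -2/pi**2.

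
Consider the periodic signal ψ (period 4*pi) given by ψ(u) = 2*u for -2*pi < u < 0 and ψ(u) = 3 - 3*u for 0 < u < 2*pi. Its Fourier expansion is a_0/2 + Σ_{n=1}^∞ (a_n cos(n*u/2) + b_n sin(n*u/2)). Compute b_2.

b_2 = (1/(2*pi)) ∫_{-2*pi}^{2*pi} ψ(u) sin(u) du.
Split the integral at the breakpoints.
Integrating by parts (boundary term plus one more integral), an antiderivative of (2*u) sin(u) is -2*u*cos(u) + 2*sin(u); evaluating from -2*pi to 0: ∫_{-2*pi}^{0} (2*u) sin(u) du = (0) - (4*pi) = -4*pi.
Integrating by parts (boundary term plus one more integral), an antiderivative of (3 - 3*u) sin(u) is 3*u*cos(u) - 3*sin(u) - 3*cos(u); evaluating from 0 to 2*pi: ∫_{0}^{2*pi} (3 - 3*u) sin(u) du = (-3 + 6*pi) - (-3) = 6*pi.
Summing the pieces and multiplying by (1/(2*pi)) gives b_2 = 1.

1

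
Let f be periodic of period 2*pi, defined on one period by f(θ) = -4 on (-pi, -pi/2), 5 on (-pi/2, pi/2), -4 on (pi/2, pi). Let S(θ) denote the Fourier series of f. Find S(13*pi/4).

-4

θ = 13*pi/4 differs from θ = -3*pi/4 by 2 full period(s), and the series is 2*pi-periodic.
f is continuous at θ = -3*pi/4 with value -4, so the series converges to -4 there.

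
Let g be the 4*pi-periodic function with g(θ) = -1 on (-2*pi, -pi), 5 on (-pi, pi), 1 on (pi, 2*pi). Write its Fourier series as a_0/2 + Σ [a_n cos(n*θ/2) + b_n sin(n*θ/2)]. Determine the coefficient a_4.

a_4 = (1/(2*pi)) ∫_{-2*pi}^{2*pi} g(θ) cos(2*θ) dθ.
Split the integral at the breakpoints.
Directly, an antiderivative of (-1) cos(2*θ) is -sin(2*θ)/2; evaluating from -2*pi to -pi: ∫_{-2*pi}^{-pi} (-1) cos(2*θ) dθ = (0) - (0) = 0.
Directly, an antiderivative of (5) cos(2*θ) is 5*sin(2*θ)/2; evaluating from -pi to pi: ∫_{-pi}^{pi} (5) cos(2*θ) dθ = (0) - (0) = 0.
Directly, an antiderivative of (1) cos(2*θ) is sin(2*θ)/2; evaluating from pi to 2*pi: ∫_{pi}^{2*pi} (1) cos(2*θ) dθ = (0) - (0) = 0.
Summing the pieces and multiplying by (1/(2*pi)) gives a_4 = 0.

0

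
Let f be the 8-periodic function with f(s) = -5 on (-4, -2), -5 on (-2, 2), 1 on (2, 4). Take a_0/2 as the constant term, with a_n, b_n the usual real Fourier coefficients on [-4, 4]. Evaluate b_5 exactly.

6/(5*pi)

b_5 = 1/4 ∫_{-4}^{4} f(s) sin(5*pi*s/4) ds.
Split the integral at the breakpoints.
Directly, an antiderivative of (-5) sin(5*pi*s/4) is 4*cos(5*pi*s/4)/pi; evaluating from -4 to -2: ∫_{-4}^{-2} (-5) sin(5*pi*s/4) ds = (0) - (-4/pi) = 4/pi.
Directly, an antiderivative of (-5) sin(5*pi*s/4) is 4*cos(5*pi*s/4)/pi; evaluating from -2 to 2: ∫_{-2}^{2} (-5) sin(5*pi*s/4) ds = (0) - (0) = 0.
Directly, an antiderivative of (1) sin(5*pi*s/4) is -4*cos(5*pi*s/4)/(5*pi); evaluating from 2 to 4: ∫_{2}^{4} (1) sin(5*pi*s/4) ds = (4/(5*pi)) - (0) = 4/(5*pi).
Summing the pieces and multiplying by (1/4) gives b_5 = 6/(5*pi).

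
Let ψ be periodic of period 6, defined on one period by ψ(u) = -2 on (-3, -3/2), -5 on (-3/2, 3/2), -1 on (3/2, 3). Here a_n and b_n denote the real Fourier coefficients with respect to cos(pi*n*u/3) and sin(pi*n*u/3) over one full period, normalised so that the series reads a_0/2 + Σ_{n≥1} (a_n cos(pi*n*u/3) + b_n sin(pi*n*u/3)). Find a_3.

7/(3*pi)

a_3 = 1/3 ∫_{-3}^{3} ψ(u) cos(pi*u) du.
Split the integral at the breakpoints.
Directly, an antiderivative of (-2) cos(pi*u) is -2*sin(pi*u)/pi; evaluating from -3 to -3/2: ∫_{-3}^{-3/2} (-2) cos(pi*u) du = (-2/pi) - (0) = -2/pi.
Directly, an antiderivative of (-5) cos(pi*u) is -5*sin(pi*u)/pi; evaluating from -3/2 to 3/2: ∫_{-3/2}^{3/2} (-5) cos(pi*u) du = (5/pi) - (-5/pi) = 10/pi.
Directly, an antiderivative of (-1) cos(pi*u) is -sin(pi*u)/pi; evaluating from 3/2 to 3: ∫_{3/2}^{3} (-1) cos(pi*u) du = (0) - (1/pi) = -1/pi.
Summing the pieces and multiplying by (1/3) gives a_3 = 7/(3*pi).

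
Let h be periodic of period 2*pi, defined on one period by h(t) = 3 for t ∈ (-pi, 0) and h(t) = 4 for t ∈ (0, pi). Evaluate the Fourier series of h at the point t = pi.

7/2

At t = pi the one-sided limits are h(pi^-) = 4 and h(pi^+) = 3.
By Dirichlet's theorem the series converges to their average, [(4) + (3)]/2 = 7/2.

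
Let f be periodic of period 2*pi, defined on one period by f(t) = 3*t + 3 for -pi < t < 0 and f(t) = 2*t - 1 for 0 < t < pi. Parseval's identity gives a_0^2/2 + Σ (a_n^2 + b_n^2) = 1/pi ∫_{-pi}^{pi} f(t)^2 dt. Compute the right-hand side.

1/pi ∫_{-pi}^{pi} f(t)^2 dt = 1/pi · (pi*(-33*pi + 30 + 13*pi**2)/3) = -11*pi + 10 + 13*pi**2/3.

-11*pi + 10 + 13*pi**2/3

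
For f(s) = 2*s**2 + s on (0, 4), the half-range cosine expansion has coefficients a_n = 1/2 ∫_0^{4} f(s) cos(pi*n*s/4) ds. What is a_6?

a_6 = 1/2 ∫_0^{4} (2*s**2 + s) cos(3*pi*s/2) ds.
Integrating by parts twice (tabular method), an antiderivative of (2*s**2 + s) cos(3*pi*s/2) is 4*s**2*sin(3*pi*s/2)/(3*pi) + 2*s*sin(3*pi*s/2)/(3*pi) + 16*s*cos(3*pi*s/2)/(9*pi**2) - 32*sin(3*pi*s/2)/(27*pi**3) + 4*cos(3*pi*s/2)/(9*pi**2); evaluating from 0 to 4: ∫_{0}^{4} (2*s**2 + s) cos(3*pi*s/2) ds = (68/(9*pi**2)) - (4/(9*pi**2)) = 64/(9*pi**2).
Hence a_6 = (1/2)·(64/(9*pi**2)) = 32/(9*pi**2).

32/(9*pi**2)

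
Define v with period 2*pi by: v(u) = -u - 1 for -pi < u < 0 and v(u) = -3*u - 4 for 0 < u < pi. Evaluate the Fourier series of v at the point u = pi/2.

-3*pi/2 - 4

v is continuous at u = pi/2 with value -3*pi/2 - 4, so the series converges to -3*pi/2 - 4 there.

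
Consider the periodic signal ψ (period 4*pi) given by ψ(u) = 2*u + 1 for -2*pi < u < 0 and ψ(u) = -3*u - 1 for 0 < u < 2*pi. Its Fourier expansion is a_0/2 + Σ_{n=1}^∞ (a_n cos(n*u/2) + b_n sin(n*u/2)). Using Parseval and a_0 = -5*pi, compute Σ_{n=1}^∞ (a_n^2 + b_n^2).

2 + 2*pi + 29*pi**2/6

Parseval: a_0^2/2 + Σ_{n≥1} (a_n^2+b_n^2) = (1/(2*pi)) ∫_{-2*pi}^{2*pi} ψ(u)^2 du = 2 + 2*pi + 52*pi**2/3.
Subtract a_0^2/2 = 25*pi**2/2: Σ (a_n^2+b_n^2) = 2 + 2*pi + 29*pi**2/6.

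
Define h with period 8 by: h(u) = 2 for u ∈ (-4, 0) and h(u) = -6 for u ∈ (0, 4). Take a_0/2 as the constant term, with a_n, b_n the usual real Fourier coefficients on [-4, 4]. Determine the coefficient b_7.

b_7 = 1/4 ∫_{-4}^{4} h(u) sin(7*pi*u/4) du.
Split the integral at the breakpoints.
Directly, an antiderivative of (2) sin(7*pi*u/4) is -8*cos(7*pi*u/4)/(7*pi); evaluating from -4 to 0: ∫_{-4}^{0} (2) sin(7*pi*u/4) du = (-8/(7*pi)) - (8/(7*pi)) = -16/(7*pi).
Directly, an antiderivative of (-6) sin(7*pi*u/4) is 24*cos(7*pi*u/4)/(7*pi); evaluating from 0 to 4: ∫_{0}^{4} (-6) sin(7*pi*u/4) du = (-24/(7*pi)) - (24/(7*pi)) = -48/(7*pi).
Summing the pieces and multiplying by (1/4) gives b_7 = -16/(7*pi).

-16/(7*pi)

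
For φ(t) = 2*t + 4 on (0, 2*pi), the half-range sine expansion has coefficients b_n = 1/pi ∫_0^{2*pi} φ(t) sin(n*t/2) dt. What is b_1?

b_1 = 1/pi ∫_0^{2*pi} (2*t + 4) sin(t/2) dt.
Integrating by parts (boundary term plus one more integral), an antiderivative of (2*t + 4) sin(t/2) is -4*t*cos(t/2) + 8*sin(t/2) - 8*cos(t/2); evaluating from 0 to 2*pi: ∫_{0}^{2*pi} (2*t + 4) sin(t/2) dt = (8 + 8*pi) - (-8) = 16 + 8*pi.
Hence b_1 = (1/pi)·(16 + 8*pi) = 16/pi + 8.

16/pi + 8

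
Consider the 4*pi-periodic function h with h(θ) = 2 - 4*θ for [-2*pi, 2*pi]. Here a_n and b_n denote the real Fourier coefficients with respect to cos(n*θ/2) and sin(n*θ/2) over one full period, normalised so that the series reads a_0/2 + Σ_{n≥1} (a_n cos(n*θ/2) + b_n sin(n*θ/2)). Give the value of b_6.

b_6 = (1/(2*pi)) ∫_{-2*pi}^{2*pi} h(θ) sin(3*θ) dθ.
Integrating by parts (boundary term plus one more integral), an antiderivative of (2 - 4*θ) sin(3*θ) is 4*θ*cos(3*θ)/3 - 4*sin(3*θ)/9 - 2*cos(3*θ)/3; evaluating from -2*pi to 2*pi: ∫_{-2*pi}^{2*pi} (2 - 4*θ) sin(3*θ) dθ = (-2/3 + 8*pi/3) - (-8*pi/3 - 2/3) = 16*pi/3.
Hence b_6 = (1/(2*pi))·(16*pi/3) = 8/3.

8/3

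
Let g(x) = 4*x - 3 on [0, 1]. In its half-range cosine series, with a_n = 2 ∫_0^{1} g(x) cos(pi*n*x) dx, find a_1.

a_1 = 2 ∫_0^{1} (4*x - 3) cos(pi*x) dx.
Integrating by parts (boundary term plus one more integral), an antiderivative of (4*x - 3) cos(pi*x) is 4*x*sin(pi*x)/pi - 3*sin(pi*x)/pi + 4*cos(pi*x)/pi**2; evaluating from 0 to 1: ∫_{0}^{1} (4*x - 3) cos(pi*x) dx = (-4/pi**2) - (4/pi**2) = -8/pi**2.
Hence a_1 = 2·(-8/pi**2) = -16/pi**2.

-16/pi**2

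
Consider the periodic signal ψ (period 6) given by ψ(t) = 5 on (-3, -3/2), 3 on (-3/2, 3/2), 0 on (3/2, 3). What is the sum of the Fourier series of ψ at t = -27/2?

t = -27/2 differs from t = -3/2 by -2 full period(s), and the series is 6-periodic.
At t = -3/2 the one-sided limits are ψ(-3/2^-) = 5 and ψ(-3/2^+) = 3.
By Dirichlet's theorem the series converges to their average, [(5) + (3)]/2 = 4.

4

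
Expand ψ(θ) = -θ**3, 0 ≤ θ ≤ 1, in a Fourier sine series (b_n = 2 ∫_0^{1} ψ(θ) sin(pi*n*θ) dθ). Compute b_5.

b_5 = 2 ∫_0^{1} (-θ**3) sin(5*pi*θ) dθ.
Integrating by parts three times (tabular method), an antiderivative of (-θ**3) sin(5*pi*θ) is θ**3*cos(5*pi*θ)/(5*pi) - 3*θ**2*sin(5*pi*θ)/(25*pi**2) - 6*θ*cos(5*pi*θ)/(125*pi**3) + 6*sin(5*pi*θ)/(625*pi**4); evaluating from 0 to 1: ∫_{0}^{1} (-θ**3) sin(5*pi*θ) dθ = ((6 - 25*pi**2)/(125*pi**3)) - (0) = (6 - 25*pi**2)/(125*pi**3).
Hence b_5 = 2·((6 - 25*pi**2)/(125*pi**3)) = 2*(6 - 25*pi**2)/(125*pi**3).

2*(6 - 25*pi**2)/(125*pi**3)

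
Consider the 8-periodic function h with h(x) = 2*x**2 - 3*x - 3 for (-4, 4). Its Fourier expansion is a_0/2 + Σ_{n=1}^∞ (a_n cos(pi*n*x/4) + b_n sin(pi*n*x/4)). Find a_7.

-128/(49*pi**2)

a_7 = 1/4 ∫_{-4}^{4} h(x) cos(7*pi*x/4) dx.
Integrating by parts twice (tabular method), an antiderivative of (2*x**2 - 3*x - 3) cos(7*pi*x/4) is 8*x**2*sin(7*pi*x/4)/(7*pi) - 12*x*sin(7*pi*x/4)/(7*pi) + 64*x*cos(7*pi*x/4)/(49*pi**2) - 12*sin(7*pi*x/4)/(7*pi) - 256*sin(7*pi*x/4)/(343*pi**3) - 48*cos(7*pi*x/4)/(49*pi**2); evaluating from -4 to 4: ∫_{-4}^{4} (2*x**2 - 3*x - 3) cos(7*pi*x/4) dx = (-208/(49*pi**2)) - (304/(49*pi**2)) = -512/(49*pi**2).
Hence a_7 = (1/4)·(-512/(49*pi**2)) = -128/(49*pi**2).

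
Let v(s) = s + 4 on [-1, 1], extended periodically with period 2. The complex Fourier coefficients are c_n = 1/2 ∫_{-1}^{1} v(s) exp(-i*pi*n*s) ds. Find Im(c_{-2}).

Since v is real-valued, Im(c_{-2}) = -1/2 ∫_{-1}^{1} v(s) sin(-2*pi*s) ds = b_{2}/2.
Integrating by parts (boundary term plus one more integral), an antiderivative of (s + 4) sin(-2*pi*s) is s*cos(2*pi*s)/(2*pi) - sin(2*pi*s)/(4*pi**2) + 2*cos(2*pi*s)/pi; evaluating from -1 to 1: ∫_{-1}^{1} (s + 4) sin(-2*pi*s) ds = (5/(2*pi)) - (3/(2*pi)) = 1/pi.
Hence Im(c_{-2}) = (-1/2)·(1/pi) = -1/(2*pi).

-1/(2*pi)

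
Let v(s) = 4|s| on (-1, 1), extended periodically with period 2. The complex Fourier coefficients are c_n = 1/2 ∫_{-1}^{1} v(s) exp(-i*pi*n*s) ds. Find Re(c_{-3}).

Since v is real-valued, Re(c_{-3}) = 1/2 ∫_{-1}^{1} v(s) cos(-3*pi*s) ds = a_{3}/2.
v is even and cos(-3*pi*s) is even, so the integrand is even: ∫_{-1}^{1} v(s) cos(-3*pi*s) ds = 2∫_0^{1} v(s) cos(-3*pi*s) ds.
Integrating by parts (boundary term plus one more integral), an antiderivative of (4*s) cos(-3*pi*s) is 4*s*sin(3*pi*s)/(3*pi) + 4*cos(3*pi*s)/(9*pi**2); evaluating from 0 to 1: ∫_{0}^{1} (4*s) cos(-3*pi*s) ds = (-4/(9*pi**2)) - (4/(9*pi**2)) = -8/(9*pi**2).
So ∫_{-1}^{1} v(s) cos(-3*pi*s) ds = -16/(9*pi**2).
Hence Re(c_{-3}) = (1/2)·(-16/(9*pi**2)) = -8/(9*pi**2).

-8/(9*pi**2)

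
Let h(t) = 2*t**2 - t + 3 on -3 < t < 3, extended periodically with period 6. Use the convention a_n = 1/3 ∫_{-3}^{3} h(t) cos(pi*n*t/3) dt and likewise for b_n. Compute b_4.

b_4 = 1/3 ∫_{-3}^{3} h(t) sin(4*pi*t/3) dt.
Integrating by parts twice (tabular method), an antiderivative of (2*t**2 - t + 3) sin(4*pi*t/3) is -3*t**2*cos(4*pi*t/3)/(2*pi) + 9*t*sin(4*pi*t/3)/(4*pi**2) + 3*t*cos(4*pi*t/3)/(4*pi) - 9*sin(4*pi*t/3)/(16*pi**2) - 9*cos(4*pi*t/3)/(4*pi) + 27*cos(4*pi*t/3)/(16*pi**3); evaluating from -3 to 3: ∫_{-3}^{3} (2*t**2 - t + 3) sin(4*pi*t/3) dt = (27*(1 - 8*pi**2)/(16*pi**3)) - (-18/pi + 27/(16*pi**3)) = 9/(2*pi).
Hence b_4 = (1/3)·(9/(2*pi)) = 3/(2*pi).

3/(2*pi)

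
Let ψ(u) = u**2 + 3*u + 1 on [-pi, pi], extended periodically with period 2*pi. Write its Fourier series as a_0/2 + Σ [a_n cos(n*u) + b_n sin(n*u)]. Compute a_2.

a_2 = 1/pi ∫_{-pi}^{pi} ψ(u) cos(2*u) du.
Integrating by parts twice (tabular method), an antiderivative of (u**2 + 3*u + 1) cos(2*u) is u**2*sin(2*u)/2 + 3*u*sin(2*u)/2 + u*cos(2*u)/2 + sin(2*u)/4 + 3*cos(2*u)/4; evaluating from -pi to pi: ∫_{-pi}^{pi} (u**2 + 3*u + 1) cos(2*u) du = (3/4 + pi/2) - (3/4 - pi/2) = pi.
Hence a_2 = (1/pi)·(pi) = 1.

1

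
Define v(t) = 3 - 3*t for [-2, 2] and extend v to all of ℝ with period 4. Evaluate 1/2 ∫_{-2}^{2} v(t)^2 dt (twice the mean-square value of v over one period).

42

1/2 ∫_{-2}^{2} v(t)^2 dt = 1/2 · (84) = 42.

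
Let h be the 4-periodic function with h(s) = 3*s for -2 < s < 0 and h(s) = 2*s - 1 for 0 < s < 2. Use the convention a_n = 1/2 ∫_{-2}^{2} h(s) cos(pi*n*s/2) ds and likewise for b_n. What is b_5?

8/(5*pi)

b_5 = 1/2 ∫_{-2}^{2} h(s) sin(5*pi*s/2) ds.
Split the integral at the breakpoints.
Integrating by parts (boundary term plus one more integral), an antiderivative of (3*s) sin(5*pi*s/2) is -6*s*cos(5*pi*s/2)/(5*pi) + 12*sin(5*pi*s/2)/(25*pi**2); evaluating from -2 to 0: ∫_{-2}^{0} (3*s) sin(5*pi*s/2) ds = (0) - (-12/(5*pi)) = 12/(5*pi).
Integrating by parts (boundary term plus one more integral), an antiderivative of (2*s - 1) sin(5*pi*s/2) is -4*s*cos(5*pi*s/2)/(5*pi) + 8*sin(5*pi*s/2)/(25*pi**2) + 2*cos(5*pi*s/2)/(5*pi); evaluating from 0 to 2: ∫_{0}^{2} (2*s - 1) sin(5*pi*s/2) ds = (6/(5*pi)) - (2/(5*pi)) = 4/(5*pi).
Summing the pieces and multiplying by (1/2) gives b_5 = 8/(5*pi).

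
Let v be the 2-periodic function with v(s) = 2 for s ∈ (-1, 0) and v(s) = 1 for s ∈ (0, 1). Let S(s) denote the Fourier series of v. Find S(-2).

3/2

s = -2 differs from s = 0 by -1 full period(s), and the series is 2-periodic.
At s = 0 the one-sided limits are v(0^-) = 2 and v(0^+) = 1.
By Dirichlet's theorem the series converges to their average, [(2) + (1)]/2 = 3/2.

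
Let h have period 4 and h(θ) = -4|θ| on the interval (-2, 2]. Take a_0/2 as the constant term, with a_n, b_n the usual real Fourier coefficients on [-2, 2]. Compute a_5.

a_5 = 1/2 ∫_{-2}^{2} h(θ) cos(5*pi*θ/2) dθ.
h is even and cos(5*pi*θ/2) is even, so the integrand is even and a_5 = ∫_0^{2} h(θ) cos(5*pi*θ/2) dθ.
Integrating by parts (boundary term plus one more integral), an antiderivative of (-4*θ) cos(5*pi*θ/2) is -8*θ*sin(5*pi*θ/2)/(5*pi) - 16*cos(5*pi*θ/2)/(25*pi**2); evaluating from 0 to 2: ∫_{0}^{2} (-4*θ) cos(5*pi*θ/2) dθ = (16/(25*pi**2)) - (-16/(25*pi**2)) = 32/(25*pi**2).
Hence a_5 = 32/(25*pi**2).

32/(25*pi**2)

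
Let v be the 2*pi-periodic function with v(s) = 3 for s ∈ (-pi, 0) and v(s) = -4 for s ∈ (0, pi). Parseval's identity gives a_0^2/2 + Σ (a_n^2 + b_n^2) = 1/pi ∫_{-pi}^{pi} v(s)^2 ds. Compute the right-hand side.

25

1/pi ∫_{-pi}^{pi} v(s)^2 ds = 1/pi · (25*pi) = 25.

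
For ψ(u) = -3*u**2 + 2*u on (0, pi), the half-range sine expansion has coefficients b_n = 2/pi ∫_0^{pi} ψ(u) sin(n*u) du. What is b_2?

-2 + 3*pi

b_2 = 2/pi ∫_0^{pi} (-3*u**2 + 2*u) sin(2*u) du.
Integrating by parts twice (tabular method), an antiderivative of (-3*u**2 + 2*u) sin(2*u) is 3*u**2*cos(2*u)/2 - 3*u*sin(2*u)/2 - u*cos(2*u) + sin(2*u)/2 - 3*cos(2*u)/4; evaluating from 0 to pi: ∫_{0}^{pi} (-3*u**2 + 2*u) sin(2*u) du = (-pi - 3/4 + 3*pi**2/2) - (-3/4) = pi*(-2 + 3*pi)/2.
Hence b_2 = (2/pi)·(pi*(-2 + 3*pi)/2) = -2 + 3*pi.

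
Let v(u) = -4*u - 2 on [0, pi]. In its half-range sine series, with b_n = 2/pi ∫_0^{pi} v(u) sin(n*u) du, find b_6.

b_6 = 2/pi ∫_0^{pi} (-4*u - 2) sin(6*u) du.
Integrating by parts (boundary term plus one more integral), an antiderivative of (-4*u - 2) sin(6*u) is 2*u*cos(6*u)/3 - sin(6*u)/9 + cos(6*u)/3; evaluating from 0 to pi: ∫_{0}^{pi} (-4*u - 2) sin(6*u) du = (1/3 + 2*pi/3) - (1/3) = 2*pi/3.
Hence b_6 = (2/pi)·(2*pi/3) = 4/3.

4/3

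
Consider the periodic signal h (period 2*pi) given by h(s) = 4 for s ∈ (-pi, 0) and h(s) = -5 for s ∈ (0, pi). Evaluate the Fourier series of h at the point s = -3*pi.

s = -3*pi differs from s = pi by -2 full period(s), and the series is 2*pi-periodic.
At s = pi the one-sided limits are h(pi^-) = -5 and h(pi^+) = 4.
By Dirichlet's theorem the series converges to their average, [(-5) + (4)]/2 = -1/2.

-1/2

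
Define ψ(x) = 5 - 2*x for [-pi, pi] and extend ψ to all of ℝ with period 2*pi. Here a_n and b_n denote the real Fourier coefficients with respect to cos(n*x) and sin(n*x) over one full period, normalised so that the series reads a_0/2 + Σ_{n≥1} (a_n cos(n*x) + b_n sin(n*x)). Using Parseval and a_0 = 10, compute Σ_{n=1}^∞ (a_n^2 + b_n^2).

Parseval: a_0^2/2 + Σ_{n≥1} (a_n^2+b_n^2) = 1/pi ∫_{-pi}^{pi} ψ(x)^2 dx = 8*pi**2/3 + 50.
Subtract a_0^2/2 = 50: Σ (a_n^2+b_n^2) = 8*pi**2/3.

8*pi**2/3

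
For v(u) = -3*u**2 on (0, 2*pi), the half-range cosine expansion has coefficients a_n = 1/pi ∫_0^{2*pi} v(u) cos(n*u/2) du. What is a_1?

a_1 = 1/pi ∫_0^{2*pi} (-3*u**2) cos(u/2) du.
Integrating by parts twice (tabular method), an antiderivative of (-3*u**2) cos(u/2) is -6*u**2*sin(u/2) - 24*u*cos(u/2) + 48*sin(u/2); evaluating from 0 to 2*pi: ∫_{0}^{2*pi} (-3*u**2) cos(u/2) du = (48*pi) - (0) = 48*pi.
Hence a_1 = (1/pi)·(48*pi) = 48.

48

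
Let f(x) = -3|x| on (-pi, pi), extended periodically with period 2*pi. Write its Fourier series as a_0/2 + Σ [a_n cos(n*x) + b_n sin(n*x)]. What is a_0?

-3*pi

a_0 = 1/pi ∫_{-pi}^{pi} f(x) dx = 1/pi · (-3*pi**2) = -3*pi.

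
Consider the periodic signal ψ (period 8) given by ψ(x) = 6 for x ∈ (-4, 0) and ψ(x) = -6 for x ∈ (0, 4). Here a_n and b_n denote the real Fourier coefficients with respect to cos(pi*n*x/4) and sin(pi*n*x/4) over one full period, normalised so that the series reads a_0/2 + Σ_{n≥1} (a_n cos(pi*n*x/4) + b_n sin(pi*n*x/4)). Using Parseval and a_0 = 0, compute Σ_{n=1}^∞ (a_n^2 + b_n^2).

Parseval: a_0^2/2 + Σ_{n≥1} (a_n^2+b_n^2) = 1/4 ∫_{-4}^{4} ψ(x)^2 dx = 72.
Subtract a_0^2/2 = 0: Σ (a_n^2+b_n^2) = 72.

72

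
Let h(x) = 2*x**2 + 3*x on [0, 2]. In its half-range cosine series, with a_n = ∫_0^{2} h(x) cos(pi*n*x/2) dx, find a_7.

a_7 = ∫_0^{2} (2*x**2 + 3*x) cos(7*pi*x/2) dx.
Integrating by parts twice (tabular method), an antiderivative of (2*x**2 + 3*x) cos(7*pi*x/2) is 4*x**2*sin(7*pi*x/2)/(7*pi) + 6*x*sin(7*pi*x/2)/(7*pi) + 16*x*cos(7*pi*x/2)/(49*pi**2) - 32*sin(7*pi*x/2)/(343*pi**3) + 12*cos(7*pi*x/2)/(49*pi**2); evaluating from 0 to 2: ∫_{0}^{2} (2*x**2 + 3*x) cos(7*pi*x/2) dx = (-44/(49*pi**2)) - (12/(49*pi**2)) = -8/(7*pi**2).
Hence a_7 = -8/(7*pi**2).

-8/(7*pi**2)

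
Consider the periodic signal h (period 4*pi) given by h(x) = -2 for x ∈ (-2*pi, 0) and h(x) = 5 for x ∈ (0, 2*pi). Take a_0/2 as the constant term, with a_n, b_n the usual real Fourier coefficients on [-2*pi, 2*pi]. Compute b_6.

0

b_6 = (1/(2*pi)) ∫_{-2*pi}^{2*pi} h(x) sin(3*x) dx.
Split the integral at the breakpoints.
Directly, an antiderivative of (-2) sin(3*x) is 2*cos(3*x)/3; evaluating from -2*pi to 0: ∫_{-2*pi}^{0} (-2) sin(3*x) dx = (2/3) - (2/3) = 0.
Directly, an antiderivative of (5) sin(3*x) is -5*cos(3*x)/3; evaluating from 0 to 2*pi: ∫_{0}^{2*pi} (5) sin(3*x) dx = (-5/3) - (-5/3) = 0.
Summing the pieces and multiplying by (1/(2*pi)) gives b_6 = 0.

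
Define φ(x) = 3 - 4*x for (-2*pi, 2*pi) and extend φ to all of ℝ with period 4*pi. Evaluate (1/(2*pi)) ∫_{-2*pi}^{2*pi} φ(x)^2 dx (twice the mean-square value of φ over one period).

18 + 128*pi**2/3

(1/(2*pi)) ∫_{-2*pi}^{2*pi} φ(x)^2 dx = (1/(2*pi)) · (36*pi + 256*pi**3/3) = 18 + 128*pi**2/3.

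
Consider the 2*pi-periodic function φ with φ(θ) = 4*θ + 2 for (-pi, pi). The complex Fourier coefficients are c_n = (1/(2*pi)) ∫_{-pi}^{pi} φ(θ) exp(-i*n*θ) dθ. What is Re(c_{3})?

Since φ is real-valued, Re(c_{3}) = (1/(2*pi)) ∫_{-pi}^{pi} φ(θ) cos(3*θ) dθ = a_{3}/2.
Integrating by parts (boundary term plus one more integral), an antiderivative of (4*θ + 2) cos(3*θ) is 4*θ*sin(3*θ)/3 + 2*sin(3*θ)/3 + 4*cos(3*θ)/9; evaluating from -pi to pi: ∫_{-pi}^{pi} (4*θ + 2) cos(3*θ) dθ = (-4/9) - (-4/9) = 0.
Hence Re(c_{3}) = (1/(2*pi))·(0) = 0.

0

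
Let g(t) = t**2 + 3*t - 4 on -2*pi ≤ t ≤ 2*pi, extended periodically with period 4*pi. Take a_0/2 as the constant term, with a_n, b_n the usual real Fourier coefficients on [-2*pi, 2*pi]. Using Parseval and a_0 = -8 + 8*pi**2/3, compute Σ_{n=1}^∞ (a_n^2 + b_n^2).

pi**2*(24 + 128*pi**2/45)

Parseval: a_0^2/2 + Σ_{n≥1} (a_n^2+b_n^2) = (1/(2*pi)) ∫_{-2*pi}^{2*pi} g(t)^2 dt = 8*pi**2/3 + 32 + 32*pi**4/5.
Subtract a_0^2/2 = 32*(3 - pi**2)**2/9: Σ (a_n^2+b_n^2) = pi**2*(24 + 128*pi**2/45).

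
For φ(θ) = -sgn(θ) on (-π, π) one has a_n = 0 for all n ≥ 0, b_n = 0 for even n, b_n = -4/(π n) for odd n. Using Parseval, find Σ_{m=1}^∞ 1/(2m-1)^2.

Parseval: Σ b_n^2 = (1/π) ∫_{-π}^{π} φ(θ)^2 dθ = 2.
Only odd n contribute, with b_n^2 = 16/(π^2 n^2), so Σ_{m≥1} 1/(2m-1)^2 = π^2·(2)/16 = pi**2/8.

pi**2/8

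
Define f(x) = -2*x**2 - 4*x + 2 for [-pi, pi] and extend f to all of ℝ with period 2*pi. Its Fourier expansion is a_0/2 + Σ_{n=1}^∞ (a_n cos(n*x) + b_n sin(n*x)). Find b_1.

b_1 = 1/pi ∫_{-pi}^{pi} f(x) sin(x) dx.
Integrating by parts twice (tabular method), an antiderivative of (-2*x**2 - 4*x + 2) sin(x) is 2*x**2*cos(x) - 4*x*sin(x) + 4*x*cos(x) - 4*sin(x) - 6*cos(x); evaluating from -pi to pi: ∫_{-pi}^{pi} (-2*x**2 - 4*x + 2) sin(x) dx = (-2*pi**2 - 4*pi + 6) - (-2*pi**2 + 6 + 4*pi) = -8*pi.
Hence b_1 = (1/pi)·(-8*pi) = -8.

-8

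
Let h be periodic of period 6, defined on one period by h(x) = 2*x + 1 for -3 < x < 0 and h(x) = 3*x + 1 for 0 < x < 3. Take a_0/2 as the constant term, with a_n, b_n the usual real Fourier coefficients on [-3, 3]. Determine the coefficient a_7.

-6/(49*pi**2)

a_7 = 1/3 ∫_{-3}^{3} h(x) cos(7*pi*x/3) dx.
Split the integral at the breakpoints.
Integrating by parts (boundary term plus one more integral), an antiderivative of (2*x + 1) cos(7*pi*x/3) is 6*x*sin(7*pi*x/3)/(7*pi) + 3*sin(7*pi*x/3)/(7*pi) + 18*cos(7*pi*x/3)/(49*pi**2); evaluating from -3 to 0: ∫_{-3}^{0} (2*x + 1) cos(7*pi*x/3) dx = (18/(49*pi**2)) - (-18/(49*pi**2)) = 36/(49*pi**2).
Integrating by parts (boundary term plus one more integral), an antiderivative of (3*x + 1) cos(7*pi*x/3) is 9*x*sin(7*pi*x/3)/(7*pi) + 3*sin(7*pi*x/3)/(7*pi) + 27*cos(7*pi*x/3)/(49*pi**2); evaluating from 0 to 3: ∫_{0}^{3} (3*x + 1) cos(7*pi*x/3) dx = (-27/(49*pi**2)) - (27/(49*pi**2)) = -54/(49*pi**2).
Summing the pieces and multiplying by (1/3) gives a_7 = -6/(49*pi**2).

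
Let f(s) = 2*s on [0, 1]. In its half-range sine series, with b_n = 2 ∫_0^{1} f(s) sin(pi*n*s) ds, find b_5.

4/(5*pi)

b_5 = 2 ∫_0^{1} (2*s) sin(5*pi*s) ds.
Integrating by parts (boundary term plus one more integral), an antiderivative of (2*s) sin(5*pi*s) is -2*s*cos(5*pi*s)/(5*pi) + 2*sin(5*pi*s)/(25*pi**2); evaluating from 0 to 1: ∫_{0}^{1} (2*s) sin(5*pi*s) ds = (2/(5*pi)) - (0) = 2/(5*pi).
Hence b_5 = 2·(2/(5*pi)) = 4/(5*pi).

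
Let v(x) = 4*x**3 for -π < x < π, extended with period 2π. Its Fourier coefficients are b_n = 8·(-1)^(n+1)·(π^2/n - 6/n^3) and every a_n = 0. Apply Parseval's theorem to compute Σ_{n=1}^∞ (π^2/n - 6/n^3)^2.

pi**6/14

Parseval: Σ b_n^2 = (1/π) ∫_{-π}^{π} v(x)^2 dx = 32*pi**6/7.
b_n^2 = 64·(π^2/n - 6/n^3)^2, so the sum equals (32*pi**6/7)/64 = pi**6/14.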